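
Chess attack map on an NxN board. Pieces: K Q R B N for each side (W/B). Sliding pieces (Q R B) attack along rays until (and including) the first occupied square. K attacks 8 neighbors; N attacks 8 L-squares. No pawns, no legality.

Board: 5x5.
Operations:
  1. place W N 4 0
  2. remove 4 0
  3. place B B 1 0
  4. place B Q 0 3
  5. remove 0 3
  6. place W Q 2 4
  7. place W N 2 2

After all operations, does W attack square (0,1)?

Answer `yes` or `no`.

Op 1: place WN@(4,0)
Op 2: remove (4,0)
Op 3: place BB@(1,0)
Op 4: place BQ@(0,3)
Op 5: remove (0,3)
Op 6: place WQ@(2,4)
Op 7: place WN@(2,2)
Per-piece attacks for W:
  WN@(2,2): attacks (3,4) (4,3) (1,4) (0,3) (3,0) (4,1) (1,0) (0,1)
  WQ@(2,4): attacks (2,3) (2,2) (3,4) (4,4) (1,4) (0,4) (3,3) (4,2) (1,3) (0,2) [ray(0,-1) blocked at (2,2)]
W attacks (0,1): yes

Answer: yes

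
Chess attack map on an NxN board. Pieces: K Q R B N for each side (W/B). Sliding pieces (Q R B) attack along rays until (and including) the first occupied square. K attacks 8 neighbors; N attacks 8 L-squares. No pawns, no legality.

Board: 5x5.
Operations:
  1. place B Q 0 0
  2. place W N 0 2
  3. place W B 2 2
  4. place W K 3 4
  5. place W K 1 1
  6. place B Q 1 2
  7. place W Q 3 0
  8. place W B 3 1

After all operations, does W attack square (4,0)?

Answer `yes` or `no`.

Op 1: place BQ@(0,0)
Op 2: place WN@(0,2)
Op 3: place WB@(2,2)
Op 4: place WK@(3,4)
Op 5: place WK@(1,1)
Op 6: place BQ@(1,2)
Op 7: place WQ@(3,0)
Op 8: place WB@(3,1)
Per-piece attacks for W:
  WN@(0,2): attacks (1,4) (2,3) (1,0) (2,1)
  WK@(1,1): attacks (1,2) (1,0) (2,1) (0,1) (2,2) (2,0) (0,2) (0,0)
  WB@(2,2): attacks (3,3) (4,4) (3,1) (1,3) (0,4) (1,1) [ray(1,-1) blocked at (3,1); ray(-1,-1) blocked at (1,1)]
  WQ@(3,0): attacks (3,1) (4,0) (2,0) (1,0) (0,0) (4,1) (2,1) (1,2) [ray(0,1) blocked at (3,1); ray(-1,0) blocked at (0,0); ray(-1,1) blocked at (1,2)]
  WB@(3,1): attacks (4,2) (4,0) (2,2) (2,0) [ray(-1,1) blocked at (2,2)]
  WK@(3,4): attacks (3,3) (4,4) (2,4) (4,3) (2,3)
W attacks (4,0): yes

Answer: yes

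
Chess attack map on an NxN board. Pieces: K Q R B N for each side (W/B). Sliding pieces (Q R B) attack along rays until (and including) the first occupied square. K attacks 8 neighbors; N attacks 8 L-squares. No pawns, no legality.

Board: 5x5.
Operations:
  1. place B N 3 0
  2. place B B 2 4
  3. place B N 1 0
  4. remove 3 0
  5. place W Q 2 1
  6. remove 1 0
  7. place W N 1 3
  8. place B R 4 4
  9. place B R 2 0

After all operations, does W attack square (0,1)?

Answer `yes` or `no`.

Op 1: place BN@(3,0)
Op 2: place BB@(2,4)
Op 3: place BN@(1,0)
Op 4: remove (3,0)
Op 5: place WQ@(2,1)
Op 6: remove (1,0)
Op 7: place WN@(1,3)
Op 8: place BR@(4,4)
Op 9: place BR@(2,0)
Per-piece attacks for W:
  WN@(1,3): attacks (3,4) (2,1) (3,2) (0,1)
  WQ@(2,1): attacks (2,2) (2,3) (2,4) (2,0) (3,1) (4,1) (1,1) (0,1) (3,2) (4,3) (3,0) (1,2) (0,3) (1,0) [ray(0,1) blocked at (2,4); ray(0,-1) blocked at (2,0)]
W attacks (0,1): yes

Answer: yes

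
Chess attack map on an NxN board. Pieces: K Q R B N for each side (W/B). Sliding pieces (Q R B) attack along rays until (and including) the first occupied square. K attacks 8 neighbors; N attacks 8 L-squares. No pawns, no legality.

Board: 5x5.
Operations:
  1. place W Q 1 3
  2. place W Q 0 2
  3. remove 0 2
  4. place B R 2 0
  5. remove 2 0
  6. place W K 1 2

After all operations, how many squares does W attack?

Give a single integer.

Answer: 16

Derivation:
Op 1: place WQ@(1,3)
Op 2: place WQ@(0,2)
Op 3: remove (0,2)
Op 4: place BR@(2,0)
Op 5: remove (2,0)
Op 6: place WK@(1,2)
Per-piece attacks for W:
  WK@(1,2): attacks (1,3) (1,1) (2,2) (0,2) (2,3) (2,1) (0,3) (0,1)
  WQ@(1,3): attacks (1,4) (1,2) (2,3) (3,3) (4,3) (0,3) (2,4) (2,2) (3,1) (4,0) (0,4) (0,2) [ray(0,-1) blocked at (1,2)]
Union (16 distinct): (0,1) (0,2) (0,3) (0,4) (1,1) (1,2) (1,3) (1,4) (2,1) (2,2) (2,3) (2,4) (3,1) (3,3) (4,0) (4,3)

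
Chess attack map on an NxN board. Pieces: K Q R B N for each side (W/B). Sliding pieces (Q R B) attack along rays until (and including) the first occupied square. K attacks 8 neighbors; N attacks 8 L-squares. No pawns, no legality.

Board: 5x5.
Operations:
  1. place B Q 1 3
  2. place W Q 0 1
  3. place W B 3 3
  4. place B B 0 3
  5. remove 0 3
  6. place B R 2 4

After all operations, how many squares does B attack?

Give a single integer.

Op 1: place BQ@(1,3)
Op 2: place WQ@(0,1)
Op 3: place WB@(3,3)
Op 4: place BB@(0,3)
Op 5: remove (0,3)
Op 6: place BR@(2,4)
Per-piece attacks for B:
  BQ@(1,3): attacks (1,4) (1,2) (1,1) (1,0) (2,3) (3,3) (0,3) (2,4) (2,2) (3,1) (4,0) (0,4) (0,2) [ray(1,0) blocked at (3,3); ray(1,1) blocked at (2,4)]
  BR@(2,4): attacks (2,3) (2,2) (2,1) (2,0) (3,4) (4,4) (1,4) (0,4)
Union (17 distinct): (0,2) (0,3) (0,4) (1,0) (1,1) (1,2) (1,4) (2,0) (2,1) (2,2) (2,3) (2,4) (3,1) (3,3) (3,4) (4,0) (4,4)

Answer: 17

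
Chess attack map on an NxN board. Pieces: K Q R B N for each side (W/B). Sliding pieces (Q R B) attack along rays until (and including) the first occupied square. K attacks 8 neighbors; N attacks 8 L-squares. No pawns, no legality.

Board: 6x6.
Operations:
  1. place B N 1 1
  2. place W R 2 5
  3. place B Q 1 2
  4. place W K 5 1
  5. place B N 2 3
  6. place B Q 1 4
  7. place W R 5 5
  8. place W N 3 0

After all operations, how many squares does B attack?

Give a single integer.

Op 1: place BN@(1,1)
Op 2: place WR@(2,5)
Op 3: place BQ@(1,2)
Op 4: place WK@(5,1)
Op 5: place BN@(2,3)
Op 6: place BQ@(1,4)
Op 7: place WR@(5,5)
Op 8: place WN@(3,0)
Per-piece attacks for B:
  BN@(1,1): attacks (2,3) (3,2) (0,3) (3,0)
  BQ@(1,2): attacks (1,3) (1,4) (1,1) (2,2) (3,2) (4,2) (5,2) (0,2) (2,3) (2,1) (3,0) (0,3) (0,1) [ray(0,1) blocked at (1,4); ray(0,-1) blocked at (1,1); ray(1,1) blocked at (2,3); ray(1,-1) blocked at (3,0)]
  BQ@(1,4): attacks (1,5) (1,3) (1,2) (2,4) (3,4) (4,4) (5,4) (0,4) (2,5) (2,3) (0,5) (0,3) [ray(0,-1) blocked at (1,2); ray(1,1) blocked at (2,5); ray(1,-1) blocked at (2,3)]
  BN@(2,3): attacks (3,5) (4,4) (1,5) (0,4) (3,1) (4,2) (1,1) (0,2)
Union (24 distinct): (0,1) (0,2) (0,3) (0,4) (0,5) (1,1) (1,2) (1,3) (1,4) (1,5) (2,1) (2,2) (2,3) (2,4) (2,5) (3,0) (3,1) (3,2) (3,4) (3,5) (4,2) (4,4) (5,2) (5,4)

Answer: 24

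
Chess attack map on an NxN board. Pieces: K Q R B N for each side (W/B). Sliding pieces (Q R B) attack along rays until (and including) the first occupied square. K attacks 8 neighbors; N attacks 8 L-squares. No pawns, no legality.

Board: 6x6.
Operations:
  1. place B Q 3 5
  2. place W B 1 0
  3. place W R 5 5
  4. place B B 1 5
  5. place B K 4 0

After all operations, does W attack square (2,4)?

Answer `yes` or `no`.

Op 1: place BQ@(3,5)
Op 2: place WB@(1,0)
Op 3: place WR@(5,5)
Op 4: place BB@(1,5)
Op 5: place BK@(4,0)
Per-piece attacks for W:
  WB@(1,0): attacks (2,1) (3,2) (4,3) (5,4) (0,1)
  WR@(5,5): attacks (5,4) (5,3) (5,2) (5,1) (5,0) (4,5) (3,5) [ray(-1,0) blocked at (3,5)]
W attacks (2,4): no

Answer: no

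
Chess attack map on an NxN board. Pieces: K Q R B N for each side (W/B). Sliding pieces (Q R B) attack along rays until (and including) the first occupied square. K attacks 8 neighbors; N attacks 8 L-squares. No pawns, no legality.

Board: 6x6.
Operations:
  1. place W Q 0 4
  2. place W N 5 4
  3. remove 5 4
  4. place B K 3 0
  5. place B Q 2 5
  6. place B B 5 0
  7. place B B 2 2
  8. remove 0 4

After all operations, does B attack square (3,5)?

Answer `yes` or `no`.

Op 1: place WQ@(0,4)
Op 2: place WN@(5,4)
Op 3: remove (5,4)
Op 4: place BK@(3,0)
Op 5: place BQ@(2,5)
Op 6: place BB@(5,0)
Op 7: place BB@(2,2)
Op 8: remove (0,4)
Per-piece attacks for B:
  BB@(2,2): attacks (3,3) (4,4) (5,5) (3,1) (4,0) (1,3) (0,4) (1,1) (0,0)
  BQ@(2,5): attacks (2,4) (2,3) (2,2) (3,5) (4,5) (5,5) (1,5) (0,5) (3,4) (4,3) (5,2) (1,4) (0,3) [ray(0,-1) blocked at (2,2)]
  BK@(3,0): attacks (3,1) (4,0) (2,0) (4,1) (2,1)
  BB@(5,0): attacks (4,1) (3,2) (2,3) (1,4) (0,5)
B attacks (3,5): yes

Answer: yes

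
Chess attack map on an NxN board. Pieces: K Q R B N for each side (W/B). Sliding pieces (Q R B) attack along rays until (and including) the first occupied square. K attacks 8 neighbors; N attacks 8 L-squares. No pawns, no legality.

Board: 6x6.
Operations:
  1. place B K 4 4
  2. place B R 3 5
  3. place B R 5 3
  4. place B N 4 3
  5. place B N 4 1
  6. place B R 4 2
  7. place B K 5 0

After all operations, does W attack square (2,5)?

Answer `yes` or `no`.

Answer: no

Derivation:
Op 1: place BK@(4,4)
Op 2: place BR@(3,5)
Op 3: place BR@(5,3)
Op 4: place BN@(4,3)
Op 5: place BN@(4,1)
Op 6: place BR@(4,2)
Op 7: place BK@(5,0)
Per-piece attacks for W:
W attacks (2,5): no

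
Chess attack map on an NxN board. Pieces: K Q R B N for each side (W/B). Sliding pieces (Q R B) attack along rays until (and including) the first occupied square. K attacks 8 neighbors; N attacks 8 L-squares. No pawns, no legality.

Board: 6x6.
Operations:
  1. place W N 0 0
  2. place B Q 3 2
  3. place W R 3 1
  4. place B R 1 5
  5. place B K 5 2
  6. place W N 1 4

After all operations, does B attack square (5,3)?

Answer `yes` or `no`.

Answer: yes

Derivation:
Op 1: place WN@(0,0)
Op 2: place BQ@(3,2)
Op 3: place WR@(3,1)
Op 4: place BR@(1,5)
Op 5: place BK@(5,2)
Op 6: place WN@(1,4)
Per-piece attacks for B:
  BR@(1,5): attacks (1,4) (2,5) (3,5) (4,5) (5,5) (0,5) [ray(0,-1) blocked at (1,4)]
  BQ@(3,2): attacks (3,3) (3,4) (3,5) (3,1) (4,2) (5,2) (2,2) (1,2) (0,2) (4,3) (5,4) (4,1) (5,0) (2,3) (1,4) (2,1) (1,0) [ray(0,-1) blocked at (3,1); ray(1,0) blocked at (5,2); ray(-1,1) blocked at (1,4)]
  BK@(5,2): attacks (5,3) (5,1) (4,2) (4,3) (4,1)
B attacks (5,3): yes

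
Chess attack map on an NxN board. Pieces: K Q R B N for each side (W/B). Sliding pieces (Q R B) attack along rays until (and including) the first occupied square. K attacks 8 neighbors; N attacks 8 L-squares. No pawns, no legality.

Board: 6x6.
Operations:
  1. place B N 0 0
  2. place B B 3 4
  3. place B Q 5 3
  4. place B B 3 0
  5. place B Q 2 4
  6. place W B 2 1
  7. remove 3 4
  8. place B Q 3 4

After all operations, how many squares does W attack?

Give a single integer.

Op 1: place BN@(0,0)
Op 2: place BB@(3,4)
Op 3: place BQ@(5,3)
Op 4: place BB@(3,0)
Op 5: place BQ@(2,4)
Op 6: place WB@(2,1)
Op 7: remove (3,4)
Op 8: place BQ@(3,4)
Per-piece attacks for W:
  WB@(2,1): attacks (3,2) (4,3) (5,4) (3,0) (1,2) (0,3) (1,0) [ray(1,-1) blocked at (3,0)]
Union (7 distinct): (0,3) (1,0) (1,2) (3,0) (3,2) (4,3) (5,4)

Answer: 7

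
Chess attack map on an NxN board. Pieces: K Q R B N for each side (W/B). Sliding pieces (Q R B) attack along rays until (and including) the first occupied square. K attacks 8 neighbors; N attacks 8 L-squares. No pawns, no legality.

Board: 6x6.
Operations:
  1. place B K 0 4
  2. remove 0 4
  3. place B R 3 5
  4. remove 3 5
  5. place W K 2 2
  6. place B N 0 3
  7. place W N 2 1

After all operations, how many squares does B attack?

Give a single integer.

Answer: 4

Derivation:
Op 1: place BK@(0,4)
Op 2: remove (0,4)
Op 3: place BR@(3,5)
Op 4: remove (3,5)
Op 5: place WK@(2,2)
Op 6: place BN@(0,3)
Op 7: place WN@(2,1)
Per-piece attacks for B:
  BN@(0,3): attacks (1,5) (2,4) (1,1) (2,2)
Union (4 distinct): (1,1) (1,5) (2,2) (2,4)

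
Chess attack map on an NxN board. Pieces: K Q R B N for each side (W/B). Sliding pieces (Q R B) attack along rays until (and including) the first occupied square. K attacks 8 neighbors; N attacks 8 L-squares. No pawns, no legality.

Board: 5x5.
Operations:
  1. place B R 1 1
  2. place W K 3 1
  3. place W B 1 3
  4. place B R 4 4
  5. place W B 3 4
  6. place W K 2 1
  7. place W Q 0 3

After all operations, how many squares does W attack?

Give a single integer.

Op 1: place BR@(1,1)
Op 2: place WK@(3,1)
Op 3: place WB@(1,3)
Op 4: place BR@(4,4)
Op 5: place WB@(3,4)
Op 6: place WK@(2,1)
Op 7: place WQ@(0,3)
Per-piece attacks for W:
  WQ@(0,3): attacks (0,4) (0,2) (0,1) (0,0) (1,3) (1,4) (1,2) (2,1) [ray(1,0) blocked at (1,3); ray(1,-1) blocked at (2,1)]
  WB@(1,3): attacks (2,4) (2,2) (3,1) (0,4) (0,2) [ray(1,-1) blocked at (3,1)]
  WK@(2,1): attacks (2,2) (2,0) (3,1) (1,1) (3,2) (3,0) (1,2) (1,0)
  WK@(3,1): attacks (3,2) (3,0) (4,1) (2,1) (4,2) (4,0) (2,2) (2,0)
  WB@(3,4): attacks (4,3) (2,3) (1,2) (0,1)
Union (21 distinct): (0,0) (0,1) (0,2) (0,4) (1,0) (1,1) (1,2) (1,3) (1,4) (2,0) (2,1) (2,2) (2,3) (2,4) (3,0) (3,1) (3,2) (4,0) (4,1) (4,2) (4,3)

Answer: 21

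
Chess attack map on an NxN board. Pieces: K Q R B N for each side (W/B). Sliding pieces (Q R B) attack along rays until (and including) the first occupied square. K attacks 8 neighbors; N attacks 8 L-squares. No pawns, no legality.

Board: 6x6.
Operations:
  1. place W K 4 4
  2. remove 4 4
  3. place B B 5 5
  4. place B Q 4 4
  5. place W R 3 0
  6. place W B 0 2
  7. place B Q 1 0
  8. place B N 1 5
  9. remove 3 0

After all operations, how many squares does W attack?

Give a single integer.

Answer: 5

Derivation:
Op 1: place WK@(4,4)
Op 2: remove (4,4)
Op 3: place BB@(5,5)
Op 4: place BQ@(4,4)
Op 5: place WR@(3,0)
Op 6: place WB@(0,2)
Op 7: place BQ@(1,0)
Op 8: place BN@(1,5)
Op 9: remove (3,0)
Per-piece attacks for W:
  WB@(0,2): attacks (1,3) (2,4) (3,5) (1,1) (2,0)
Union (5 distinct): (1,1) (1,3) (2,0) (2,4) (3,5)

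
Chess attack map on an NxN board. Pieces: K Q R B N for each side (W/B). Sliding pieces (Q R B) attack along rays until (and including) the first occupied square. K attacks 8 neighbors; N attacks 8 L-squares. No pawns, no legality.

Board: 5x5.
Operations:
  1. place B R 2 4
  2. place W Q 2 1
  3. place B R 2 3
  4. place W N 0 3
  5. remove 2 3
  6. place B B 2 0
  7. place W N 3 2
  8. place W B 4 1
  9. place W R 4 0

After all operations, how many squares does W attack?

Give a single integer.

Op 1: place BR@(2,4)
Op 2: place WQ@(2,1)
Op 3: place BR@(2,3)
Op 4: place WN@(0,3)
Op 5: remove (2,3)
Op 6: place BB@(2,0)
Op 7: place WN@(3,2)
Op 8: place WB@(4,1)
Op 9: place WR@(4,0)
Per-piece attacks for W:
  WN@(0,3): attacks (2,4) (1,1) (2,2)
  WQ@(2,1): attacks (2,2) (2,3) (2,4) (2,0) (3,1) (4,1) (1,1) (0,1) (3,2) (3,0) (1,2) (0,3) (1,0) [ray(0,1) blocked at (2,4); ray(0,-1) blocked at (2,0); ray(1,0) blocked at (4,1); ray(1,1) blocked at (3,2); ray(-1,1) blocked at (0,3)]
  WN@(3,2): attacks (4,4) (2,4) (1,3) (4,0) (2,0) (1,1)
  WR@(4,0): attacks (4,1) (3,0) (2,0) [ray(0,1) blocked at (4,1); ray(-1,0) blocked at (2,0)]
  WB@(4,1): attacks (3,2) (3,0) [ray(-1,1) blocked at (3,2)]
Union (16 distinct): (0,1) (0,3) (1,0) (1,1) (1,2) (1,3) (2,0) (2,2) (2,3) (2,4) (3,0) (3,1) (3,2) (4,0) (4,1) (4,4)

Answer: 16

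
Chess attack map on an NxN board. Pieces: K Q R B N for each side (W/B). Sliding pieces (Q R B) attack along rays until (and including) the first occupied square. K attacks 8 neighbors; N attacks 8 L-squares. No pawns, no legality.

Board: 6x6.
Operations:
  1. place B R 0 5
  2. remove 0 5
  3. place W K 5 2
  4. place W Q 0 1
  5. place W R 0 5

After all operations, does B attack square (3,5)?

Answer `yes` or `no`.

Op 1: place BR@(0,5)
Op 2: remove (0,5)
Op 3: place WK@(5,2)
Op 4: place WQ@(0,1)
Op 5: place WR@(0,5)
Per-piece attacks for B:
B attacks (3,5): no

Answer: no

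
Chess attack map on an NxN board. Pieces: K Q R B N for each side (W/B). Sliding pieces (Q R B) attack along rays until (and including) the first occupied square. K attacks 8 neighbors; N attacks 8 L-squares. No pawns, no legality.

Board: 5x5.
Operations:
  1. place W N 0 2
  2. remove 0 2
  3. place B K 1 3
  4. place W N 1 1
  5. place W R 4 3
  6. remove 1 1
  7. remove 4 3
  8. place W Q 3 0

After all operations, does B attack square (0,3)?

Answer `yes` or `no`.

Op 1: place WN@(0,2)
Op 2: remove (0,2)
Op 3: place BK@(1,3)
Op 4: place WN@(1,1)
Op 5: place WR@(4,3)
Op 6: remove (1,1)
Op 7: remove (4,3)
Op 8: place WQ@(3,0)
Per-piece attacks for B:
  BK@(1,3): attacks (1,4) (1,2) (2,3) (0,3) (2,4) (2,2) (0,4) (0,2)
B attacks (0,3): yes

Answer: yes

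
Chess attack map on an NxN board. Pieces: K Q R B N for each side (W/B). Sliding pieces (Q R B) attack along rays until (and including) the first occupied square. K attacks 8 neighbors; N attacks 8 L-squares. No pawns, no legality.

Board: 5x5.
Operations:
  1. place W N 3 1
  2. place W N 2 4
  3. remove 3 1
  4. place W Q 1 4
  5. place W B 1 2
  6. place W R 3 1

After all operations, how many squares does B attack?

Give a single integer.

Op 1: place WN@(3,1)
Op 2: place WN@(2,4)
Op 3: remove (3,1)
Op 4: place WQ@(1,4)
Op 5: place WB@(1,2)
Op 6: place WR@(3,1)
Per-piece attacks for B:
Union (0 distinct): (none)

Answer: 0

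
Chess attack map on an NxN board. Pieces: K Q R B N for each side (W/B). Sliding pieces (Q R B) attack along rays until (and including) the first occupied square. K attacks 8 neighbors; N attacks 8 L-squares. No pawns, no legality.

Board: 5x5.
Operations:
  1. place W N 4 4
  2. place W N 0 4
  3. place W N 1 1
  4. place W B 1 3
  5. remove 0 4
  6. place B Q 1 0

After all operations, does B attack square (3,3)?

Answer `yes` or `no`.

Op 1: place WN@(4,4)
Op 2: place WN@(0,4)
Op 3: place WN@(1,1)
Op 4: place WB@(1,3)
Op 5: remove (0,4)
Op 6: place BQ@(1,0)
Per-piece attacks for B:
  BQ@(1,0): attacks (1,1) (2,0) (3,0) (4,0) (0,0) (2,1) (3,2) (4,3) (0,1) [ray(0,1) blocked at (1,1)]
B attacks (3,3): no

Answer: no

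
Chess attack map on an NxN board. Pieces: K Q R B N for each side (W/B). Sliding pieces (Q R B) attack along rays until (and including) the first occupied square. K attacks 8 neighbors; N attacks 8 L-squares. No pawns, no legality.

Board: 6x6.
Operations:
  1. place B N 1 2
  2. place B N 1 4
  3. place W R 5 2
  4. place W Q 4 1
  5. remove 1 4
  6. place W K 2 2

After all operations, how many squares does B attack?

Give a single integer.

Op 1: place BN@(1,2)
Op 2: place BN@(1,4)
Op 3: place WR@(5,2)
Op 4: place WQ@(4,1)
Op 5: remove (1,4)
Op 6: place WK@(2,2)
Per-piece attacks for B:
  BN@(1,2): attacks (2,4) (3,3) (0,4) (2,0) (3,1) (0,0)
Union (6 distinct): (0,0) (0,4) (2,0) (2,4) (3,1) (3,3)

Answer: 6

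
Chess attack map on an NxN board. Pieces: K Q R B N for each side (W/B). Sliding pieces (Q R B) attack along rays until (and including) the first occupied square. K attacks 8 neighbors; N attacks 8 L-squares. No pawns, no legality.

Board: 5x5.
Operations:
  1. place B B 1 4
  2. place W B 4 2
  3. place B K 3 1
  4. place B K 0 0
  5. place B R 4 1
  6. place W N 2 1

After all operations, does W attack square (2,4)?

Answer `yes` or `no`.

Answer: yes

Derivation:
Op 1: place BB@(1,4)
Op 2: place WB@(4,2)
Op 3: place BK@(3,1)
Op 4: place BK@(0,0)
Op 5: place BR@(4,1)
Op 6: place WN@(2,1)
Per-piece attacks for W:
  WN@(2,1): attacks (3,3) (4,2) (1,3) (0,2) (4,0) (0,0)
  WB@(4,2): attacks (3,3) (2,4) (3,1) [ray(-1,-1) blocked at (3,1)]
W attacks (2,4): yes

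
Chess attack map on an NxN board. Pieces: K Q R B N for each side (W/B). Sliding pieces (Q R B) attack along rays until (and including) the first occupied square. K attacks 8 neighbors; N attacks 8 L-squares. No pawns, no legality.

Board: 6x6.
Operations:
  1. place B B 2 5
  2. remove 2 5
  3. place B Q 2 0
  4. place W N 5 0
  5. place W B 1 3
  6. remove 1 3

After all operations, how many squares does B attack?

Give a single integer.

Op 1: place BB@(2,5)
Op 2: remove (2,5)
Op 3: place BQ@(2,0)
Op 4: place WN@(5,0)
Op 5: place WB@(1,3)
Op 6: remove (1,3)
Per-piece attacks for B:
  BQ@(2,0): attacks (2,1) (2,2) (2,3) (2,4) (2,5) (3,0) (4,0) (5,0) (1,0) (0,0) (3,1) (4,2) (5,3) (1,1) (0,2) [ray(1,0) blocked at (5,0)]
Union (15 distinct): (0,0) (0,2) (1,0) (1,1) (2,1) (2,2) (2,3) (2,4) (2,5) (3,0) (3,1) (4,0) (4,2) (5,0) (5,3)

Answer: 15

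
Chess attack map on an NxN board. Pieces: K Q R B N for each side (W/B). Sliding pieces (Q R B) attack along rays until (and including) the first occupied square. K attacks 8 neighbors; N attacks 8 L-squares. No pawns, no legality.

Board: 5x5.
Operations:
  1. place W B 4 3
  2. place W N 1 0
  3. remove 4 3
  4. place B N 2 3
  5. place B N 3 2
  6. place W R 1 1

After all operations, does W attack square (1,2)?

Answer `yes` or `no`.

Op 1: place WB@(4,3)
Op 2: place WN@(1,0)
Op 3: remove (4,3)
Op 4: place BN@(2,3)
Op 5: place BN@(3,2)
Op 6: place WR@(1,1)
Per-piece attacks for W:
  WN@(1,0): attacks (2,2) (3,1) (0,2)
  WR@(1,1): attacks (1,2) (1,3) (1,4) (1,0) (2,1) (3,1) (4,1) (0,1) [ray(0,-1) blocked at (1,0)]
W attacks (1,2): yes

Answer: yes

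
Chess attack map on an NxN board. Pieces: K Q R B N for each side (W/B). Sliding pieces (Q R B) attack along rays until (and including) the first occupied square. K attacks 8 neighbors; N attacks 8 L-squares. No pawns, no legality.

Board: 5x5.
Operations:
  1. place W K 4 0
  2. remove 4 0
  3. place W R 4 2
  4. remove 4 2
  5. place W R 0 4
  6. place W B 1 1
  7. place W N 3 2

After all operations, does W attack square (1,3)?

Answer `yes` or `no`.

Op 1: place WK@(4,0)
Op 2: remove (4,0)
Op 3: place WR@(4,2)
Op 4: remove (4,2)
Op 5: place WR@(0,4)
Op 6: place WB@(1,1)
Op 7: place WN@(3,2)
Per-piece attacks for W:
  WR@(0,4): attacks (0,3) (0,2) (0,1) (0,0) (1,4) (2,4) (3,4) (4,4)
  WB@(1,1): attacks (2,2) (3,3) (4,4) (2,0) (0,2) (0,0)
  WN@(3,2): attacks (4,4) (2,4) (1,3) (4,0) (2,0) (1,1)
W attacks (1,3): yes

Answer: yes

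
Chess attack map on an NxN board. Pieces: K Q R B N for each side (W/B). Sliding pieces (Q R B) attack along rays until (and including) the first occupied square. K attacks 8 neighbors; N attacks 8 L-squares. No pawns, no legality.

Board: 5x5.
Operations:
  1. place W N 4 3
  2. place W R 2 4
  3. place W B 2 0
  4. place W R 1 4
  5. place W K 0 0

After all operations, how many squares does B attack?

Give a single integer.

Answer: 0

Derivation:
Op 1: place WN@(4,3)
Op 2: place WR@(2,4)
Op 3: place WB@(2,0)
Op 4: place WR@(1,4)
Op 5: place WK@(0,0)
Per-piece attacks for B:
Union (0 distinct): (none)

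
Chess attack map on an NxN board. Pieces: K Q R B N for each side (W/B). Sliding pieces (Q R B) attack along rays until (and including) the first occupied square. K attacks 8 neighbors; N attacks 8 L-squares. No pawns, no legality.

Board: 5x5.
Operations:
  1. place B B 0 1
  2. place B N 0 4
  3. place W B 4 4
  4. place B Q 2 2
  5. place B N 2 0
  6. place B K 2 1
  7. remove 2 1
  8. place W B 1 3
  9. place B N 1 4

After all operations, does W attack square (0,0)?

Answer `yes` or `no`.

Answer: no

Derivation:
Op 1: place BB@(0,1)
Op 2: place BN@(0,4)
Op 3: place WB@(4,4)
Op 4: place BQ@(2,2)
Op 5: place BN@(2,0)
Op 6: place BK@(2,1)
Op 7: remove (2,1)
Op 8: place WB@(1,3)
Op 9: place BN@(1,4)
Per-piece attacks for W:
  WB@(1,3): attacks (2,4) (2,2) (0,4) (0,2) [ray(1,-1) blocked at (2,2); ray(-1,1) blocked at (0,4)]
  WB@(4,4): attacks (3,3) (2,2) [ray(-1,-1) blocked at (2,2)]
W attacks (0,0): no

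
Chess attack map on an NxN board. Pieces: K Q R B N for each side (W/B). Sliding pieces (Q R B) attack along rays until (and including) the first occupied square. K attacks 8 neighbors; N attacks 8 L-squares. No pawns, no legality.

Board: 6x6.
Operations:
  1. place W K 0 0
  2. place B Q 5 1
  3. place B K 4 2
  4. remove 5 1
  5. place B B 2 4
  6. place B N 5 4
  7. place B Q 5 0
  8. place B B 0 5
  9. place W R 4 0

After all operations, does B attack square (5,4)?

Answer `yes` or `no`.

Op 1: place WK@(0,0)
Op 2: place BQ@(5,1)
Op 3: place BK@(4,2)
Op 4: remove (5,1)
Op 5: place BB@(2,4)
Op 6: place BN@(5,4)
Op 7: place BQ@(5,0)
Op 8: place BB@(0,5)
Op 9: place WR@(4,0)
Per-piece attacks for B:
  BB@(0,5): attacks (1,4) (2,3) (3,2) (4,1) (5,0) [ray(1,-1) blocked at (5,0)]
  BB@(2,4): attacks (3,5) (3,3) (4,2) (1,5) (1,3) (0,2) [ray(1,-1) blocked at (4,2)]
  BK@(4,2): attacks (4,3) (4,1) (5,2) (3,2) (5,3) (5,1) (3,3) (3,1)
  BQ@(5,0): attacks (5,1) (5,2) (5,3) (5,4) (4,0) (4,1) (3,2) (2,3) (1,4) (0,5) [ray(0,1) blocked at (5,4); ray(-1,0) blocked at (4,0); ray(-1,1) blocked at (0,5)]
  BN@(5,4): attacks (3,5) (4,2) (3,3)
B attacks (5,4): yes

Answer: yes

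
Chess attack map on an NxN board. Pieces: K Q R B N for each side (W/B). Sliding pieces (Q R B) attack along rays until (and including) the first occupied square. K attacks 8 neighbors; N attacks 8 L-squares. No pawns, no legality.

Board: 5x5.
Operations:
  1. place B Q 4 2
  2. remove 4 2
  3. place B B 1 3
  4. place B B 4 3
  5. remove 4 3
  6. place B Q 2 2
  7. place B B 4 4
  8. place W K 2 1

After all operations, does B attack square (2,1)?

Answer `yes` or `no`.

Answer: yes

Derivation:
Op 1: place BQ@(4,2)
Op 2: remove (4,2)
Op 3: place BB@(1,3)
Op 4: place BB@(4,3)
Op 5: remove (4,3)
Op 6: place BQ@(2,2)
Op 7: place BB@(4,4)
Op 8: place WK@(2,1)
Per-piece attacks for B:
  BB@(1,3): attacks (2,4) (2,2) (0,4) (0,2) [ray(1,-1) blocked at (2,2)]
  BQ@(2,2): attacks (2,3) (2,4) (2,1) (3,2) (4,2) (1,2) (0,2) (3,3) (4,4) (3,1) (4,0) (1,3) (1,1) (0,0) [ray(0,-1) blocked at (2,1); ray(1,1) blocked at (4,4); ray(-1,1) blocked at (1,3)]
  BB@(4,4): attacks (3,3) (2,2) [ray(-1,-1) blocked at (2,2)]
B attacks (2,1): yes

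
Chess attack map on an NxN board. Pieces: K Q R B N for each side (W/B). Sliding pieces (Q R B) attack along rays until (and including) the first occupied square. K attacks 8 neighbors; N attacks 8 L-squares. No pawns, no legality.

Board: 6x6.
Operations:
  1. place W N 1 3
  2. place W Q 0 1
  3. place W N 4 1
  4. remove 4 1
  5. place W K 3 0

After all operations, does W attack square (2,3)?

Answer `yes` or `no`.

Op 1: place WN@(1,3)
Op 2: place WQ@(0,1)
Op 3: place WN@(4,1)
Op 4: remove (4,1)
Op 5: place WK@(3,0)
Per-piece attacks for W:
  WQ@(0,1): attacks (0,2) (0,3) (0,4) (0,5) (0,0) (1,1) (2,1) (3,1) (4,1) (5,1) (1,2) (2,3) (3,4) (4,5) (1,0)
  WN@(1,3): attacks (2,5) (3,4) (0,5) (2,1) (3,2) (0,1)
  WK@(3,0): attacks (3,1) (4,0) (2,0) (4,1) (2,1)
W attacks (2,3): yes

Answer: yes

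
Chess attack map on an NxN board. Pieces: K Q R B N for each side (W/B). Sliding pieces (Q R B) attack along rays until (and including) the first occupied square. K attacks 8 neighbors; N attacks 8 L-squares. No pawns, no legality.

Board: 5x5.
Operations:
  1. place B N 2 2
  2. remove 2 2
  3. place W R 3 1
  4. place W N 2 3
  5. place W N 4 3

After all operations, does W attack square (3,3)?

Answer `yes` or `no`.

Op 1: place BN@(2,2)
Op 2: remove (2,2)
Op 3: place WR@(3,1)
Op 4: place WN@(2,3)
Op 5: place WN@(4,3)
Per-piece attacks for W:
  WN@(2,3): attacks (4,4) (0,4) (3,1) (4,2) (1,1) (0,2)
  WR@(3,1): attacks (3,2) (3,3) (3,4) (3,0) (4,1) (2,1) (1,1) (0,1)
  WN@(4,3): attacks (2,4) (3,1) (2,2)
W attacks (3,3): yes

Answer: yes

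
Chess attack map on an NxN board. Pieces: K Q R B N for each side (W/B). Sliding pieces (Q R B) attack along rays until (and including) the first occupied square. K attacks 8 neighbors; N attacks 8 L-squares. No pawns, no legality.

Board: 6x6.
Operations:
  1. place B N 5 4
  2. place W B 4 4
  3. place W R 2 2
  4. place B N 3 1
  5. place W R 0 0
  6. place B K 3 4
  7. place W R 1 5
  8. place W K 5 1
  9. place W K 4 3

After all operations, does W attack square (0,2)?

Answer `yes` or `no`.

Answer: yes

Derivation:
Op 1: place BN@(5,4)
Op 2: place WB@(4,4)
Op 3: place WR@(2,2)
Op 4: place BN@(3,1)
Op 5: place WR@(0,0)
Op 6: place BK@(3,4)
Op 7: place WR@(1,5)
Op 8: place WK@(5,1)
Op 9: place WK@(4,3)
Per-piece attacks for W:
  WR@(0,0): attacks (0,1) (0,2) (0,3) (0,4) (0,5) (1,0) (2,0) (3,0) (4,0) (5,0)
  WR@(1,5): attacks (1,4) (1,3) (1,2) (1,1) (1,0) (2,5) (3,5) (4,5) (5,5) (0,5)
  WR@(2,2): attacks (2,3) (2,4) (2,5) (2,1) (2,0) (3,2) (4,2) (5,2) (1,2) (0,2)
  WK@(4,3): attacks (4,4) (4,2) (5,3) (3,3) (5,4) (5,2) (3,4) (3,2)
  WB@(4,4): attacks (5,5) (5,3) (3,5) (3,3) (2,2) [ray(-1,-1) blocked at (2,2)]
  WK@(5,1): attacks (5,2) (5,0) (4,1) (4,2) (4,0)
W attacks (0,2): yes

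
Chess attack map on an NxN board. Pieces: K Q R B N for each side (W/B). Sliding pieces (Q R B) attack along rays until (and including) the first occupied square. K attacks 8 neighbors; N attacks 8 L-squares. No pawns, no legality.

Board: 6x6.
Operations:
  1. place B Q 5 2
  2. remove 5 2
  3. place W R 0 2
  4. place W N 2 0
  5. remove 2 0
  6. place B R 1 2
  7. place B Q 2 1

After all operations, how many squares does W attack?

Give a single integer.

Answer: 6

Derivation:
Op 1: place BQ@(5,2)
Op 2: remove (5,2)
Op 3: place WR@(0,2)
Op 4: place WN@(2,0)
Op 5: remove (2,0)
Op 6: place BR@(1,2)
Op 7: place BQ@(2,1)
Per-piece attacks for W:
  WR@(0,2): attacks (0,3) (0,4) (0,5) (0,1) (0,0) (1,2) [ray(1,0) blocked at (1,2)]
Union (6 distinct): (0,0) (0,1) (0,3) (0,4) (0,5) (1,2)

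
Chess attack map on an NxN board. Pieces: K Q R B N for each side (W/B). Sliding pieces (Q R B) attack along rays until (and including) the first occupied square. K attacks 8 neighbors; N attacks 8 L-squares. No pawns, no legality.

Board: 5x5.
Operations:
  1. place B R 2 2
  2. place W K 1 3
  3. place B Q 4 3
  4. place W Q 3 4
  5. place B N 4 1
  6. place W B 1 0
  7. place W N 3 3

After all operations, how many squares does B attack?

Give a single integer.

Op 1: place BR@(2,2)
Op 2: place WK@(1,3)
Op 3: place BQ@(4,3)
Op 4: place WQ@(3,4)
Op 5: place BN@(4,1)
Op 6: place WB@(1,0)
Op 7: place WN@(3,3)
Per-piece attacks for B:
  BR@(2,2): attacks (2,3) (2,4) (2,1) (2,0) (3,2) (4,2) (1,2) (0,2)
  BN@(4,1): attacks (3,3) (2,2) (2,0)
  BQ@(4,3): attacks (4,4) (4,2) (4,1) (3,3) (3,4) (3,2) (2,1) (1,0) [ray(0,-1) blocked at (4,1); ray(-1,0) blocked at (3,3); ray(-1,1) blocked at (3,4); ray(-1,-1) blocked at (1,0)]
Union (14 distinct): (0,2) (1,0) (1,2) (2,0) (2,1) (2,2) (2,3) (2,4) (3,2) (3,3) (3,4) (4,1) (4,2) (4,4)

Answer: 14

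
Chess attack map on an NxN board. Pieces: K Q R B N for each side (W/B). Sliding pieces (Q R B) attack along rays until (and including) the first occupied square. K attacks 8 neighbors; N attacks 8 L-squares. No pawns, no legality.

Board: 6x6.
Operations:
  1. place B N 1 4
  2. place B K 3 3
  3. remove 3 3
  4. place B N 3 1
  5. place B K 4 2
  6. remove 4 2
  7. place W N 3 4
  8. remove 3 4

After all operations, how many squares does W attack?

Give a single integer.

Answer: 0

Derivation:
Op 1: place BN@(1,4)
Op 2: place BK@(3,3)
Op 3: remove (3,3)
Op 4: place BN@(3,1)
Op 5: place BK@(4,2)
Op 6: remove (4,2)
Op 7: place WN@(3,4)
Op 8: remove (3,4)
Per-piece attacks for W:
Union (0 distinct): (none)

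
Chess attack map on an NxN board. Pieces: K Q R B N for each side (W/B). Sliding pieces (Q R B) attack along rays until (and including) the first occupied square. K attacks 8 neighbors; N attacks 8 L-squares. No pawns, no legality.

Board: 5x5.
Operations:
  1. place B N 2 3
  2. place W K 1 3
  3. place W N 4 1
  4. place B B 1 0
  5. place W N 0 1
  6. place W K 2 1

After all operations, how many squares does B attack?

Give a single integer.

Op 1: place BN@(2,3)
Op 2: place WK@(1,3)
Op 3: place WN@(4,1)
Op 4: place BB@(1,0)
Op 5: place WN@(0,1)
Op 6: place WK@(2,1)
Per-piece attacks for B:
  BB@(1,0): attacks (2,1) (0,1) [ray(1,1) blocked at (2,1); ray(-1,1) blocked at (0,1)]
  BN@(2,3): attacks (4,4) (0,4) (3,1) (4,2) (1,1) (0,2)
Union (8 distinct): (0,1) (0,2) (0,4) (1,1) (2,1) (3,1) (4,2) (4,4)

Answer: 8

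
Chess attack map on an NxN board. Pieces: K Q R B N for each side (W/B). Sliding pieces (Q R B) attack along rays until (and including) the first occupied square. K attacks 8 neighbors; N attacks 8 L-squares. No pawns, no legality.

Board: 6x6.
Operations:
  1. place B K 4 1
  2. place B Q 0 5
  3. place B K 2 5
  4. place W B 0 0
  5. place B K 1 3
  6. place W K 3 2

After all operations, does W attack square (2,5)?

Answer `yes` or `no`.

Op 1: place BK@(4,1)
Op 2: place BQ@(0,5)
Op 3: place BK@(2,5)
Op 4: place WB@(0,0)
Op 5: place BK@(1,3)
Op 6: place WK@(3,2)
Per-piece attacks for W:
  WB@(0,0): attacks (1,1) (2,2) (3,3) (4,4) (5,5)
  WK@(3,2): attacks (3,3) (3,1) (4,2) (2,2) (4,3) (4,1) (2,3) (2,1)
W attacks (2,5): no

Answer: no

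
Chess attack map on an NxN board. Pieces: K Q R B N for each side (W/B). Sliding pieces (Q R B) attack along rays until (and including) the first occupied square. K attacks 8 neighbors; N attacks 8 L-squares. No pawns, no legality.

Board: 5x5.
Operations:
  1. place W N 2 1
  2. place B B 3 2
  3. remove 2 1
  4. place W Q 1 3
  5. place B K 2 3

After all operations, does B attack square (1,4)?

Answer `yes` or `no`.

Answer: yes

Derivation:
Op 1: place WN@(2,1)
Op 2: place BB@(3,2)
Op 3: remove (2,1)
Op 4: place WQ@(1,3)
Op 5: place BK@(2,3)
Per-piece attacks for B:
  BK@(2,3): attacks (2,4) (2,2) (3,3) (1,3) (3,4) (3,2) (1,4) (1,2)
  BB@(3,2): attacks (4,3) (4,1) (2,3) (2,1) (1,0) [ray(-1,1) blocked at (2,3)]
B attacks (1,4): yes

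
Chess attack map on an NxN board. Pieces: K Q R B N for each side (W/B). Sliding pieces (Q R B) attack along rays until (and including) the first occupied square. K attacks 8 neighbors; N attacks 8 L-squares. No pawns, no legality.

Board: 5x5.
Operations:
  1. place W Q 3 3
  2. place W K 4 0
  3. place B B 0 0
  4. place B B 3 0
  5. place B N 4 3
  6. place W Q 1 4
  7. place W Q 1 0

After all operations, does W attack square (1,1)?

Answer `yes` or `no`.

Op 1: place WQ@(3,3)
Op 2: place WK@(4,0)
Op 3: place BB@(0,0)
Op 4: place BB@(3,0)
Op 5: place BN@(4,3)
Op 6: place WQ@(1,4)
Op 7: place WQ@(1,0)
Per-piece attacks for W:
  WQ@(1,0): attacks (1,1) (1,2) (1,3) (1,4) (2,0) (3,0) (0,0) (2,1) (3,2) (4,3) (0,1) [ray(0,1) blocked at (1,4); ray(1,0) blocked at (3,0); ray(-1,0) blocked at (0,0); ray(1,1) blocked at (4,3)]
  WQ@(1,4): attacks (1,3) (1,2) (1,1) (1,0) (2,4) (3,4) (4,4) (0,4) (2,3) (3,2) (4,1) (0,3) [ray(0,-1) blocked at (1,0)]
  WQ@(3,3): attacks (3,4) (3,2) (3,1) (3,0) (4,3) (2,3) (1,3) (0,3) (4,4) (4,2) (2,4) (2,2) (1,1) (0,0) [ray(0,-1) blocked at (3,0); ray(1,0) blocked at (4,3); ray(-1,-1) blocked at (0,0)]
  WK@(4,0): attacks (4,1) (3,0) (3,1)
W attacks (1,1): yes

Answer: yes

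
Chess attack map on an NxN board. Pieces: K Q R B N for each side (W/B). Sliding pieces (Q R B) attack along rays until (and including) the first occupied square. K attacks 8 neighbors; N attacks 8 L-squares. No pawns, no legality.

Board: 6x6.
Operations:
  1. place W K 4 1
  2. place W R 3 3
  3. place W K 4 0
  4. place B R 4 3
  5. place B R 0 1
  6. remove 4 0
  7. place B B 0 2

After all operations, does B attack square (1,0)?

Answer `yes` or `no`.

Op 1: place WK@(4,1)
Op 2: place WR@(3,3)
Op 3: place WK@(4,0)
Op 4: place BR@(4,3)
Op 5: place BR@(0,1)
Op 6: remove (4,0)
Op 7: place BB@(0,2)
Per-piece attacks for B:
  BR@(0,1): attacks (0,2) (0,0) (1,1) (2,1) (3,1) (4,1) [ray(0,1) blocked at (0,2); ray(1,0) blocked at (4,1)]
  BB@(0,2): attacks (1,3) (2,4) (3,5) (1,1) (2,0)
  BR@(4,3): attacks (4,4) (4,5) (4,2) (4,1) (5,3) (3,3) [ray(0,-1) blocked at (4,1); ray(-1,0) blocked at (3,3)]
B attacks (1,0): no

Answer: no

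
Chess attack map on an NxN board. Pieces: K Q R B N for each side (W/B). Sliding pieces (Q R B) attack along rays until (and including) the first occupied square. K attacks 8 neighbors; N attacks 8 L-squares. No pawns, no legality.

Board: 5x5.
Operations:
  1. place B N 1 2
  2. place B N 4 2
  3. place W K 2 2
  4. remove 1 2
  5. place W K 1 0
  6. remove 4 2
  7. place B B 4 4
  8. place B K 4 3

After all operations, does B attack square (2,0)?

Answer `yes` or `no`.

Op 1: place BN@(1,2)
Op 2: place BN@(4,2)
Op 3: place WK@(2,2)
Op 4: remove (1,2)
Op 5: place WK@(1,0)
Op 6: remove (4,2)
Op 7: place BB@(4,4)
Op 8: place BK@(4,3)
Per-piece attacks for B:
  BK@(4,3): attacks (4,4) (4,2) (3,3) (3,4) (3,2)
  BB@(4,4): attacks (3,3) (2,2) [ray(-1,-1) blocked at (2,2)]
B attacks (2,0): no

Answer: no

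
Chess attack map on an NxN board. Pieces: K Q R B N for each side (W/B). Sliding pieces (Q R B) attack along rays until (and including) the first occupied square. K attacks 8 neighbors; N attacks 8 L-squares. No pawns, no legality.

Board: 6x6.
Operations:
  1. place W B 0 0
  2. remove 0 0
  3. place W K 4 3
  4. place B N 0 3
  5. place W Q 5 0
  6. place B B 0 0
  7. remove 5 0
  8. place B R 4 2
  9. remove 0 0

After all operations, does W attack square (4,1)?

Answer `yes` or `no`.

Op 1: place WB@(0,0)
Op 2: remove (0,0)
Op 3: place WK@(4,3)
Op 4: place BN@(0,3)
Op 5: place WQ@(5,0)
Op 6: place BB@(0,0)
Op 7: remove (5,0)
Op 8: place BR@(4,2)
Op 9: remove (0,0)
Per-piece attacks for W:
  WK@(4,3): attacks (4,4) (4,2) (5,3) (3,3) (5,4) (5,2) (3,4) (3,2)
W attacks (4,1): no

Answer: no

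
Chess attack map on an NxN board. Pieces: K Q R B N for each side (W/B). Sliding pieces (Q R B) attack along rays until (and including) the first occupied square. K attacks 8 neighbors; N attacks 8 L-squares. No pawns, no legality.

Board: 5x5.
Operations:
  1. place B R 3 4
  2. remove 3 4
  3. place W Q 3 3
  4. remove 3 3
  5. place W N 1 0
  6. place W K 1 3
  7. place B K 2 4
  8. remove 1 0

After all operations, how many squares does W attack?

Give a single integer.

Answer: 8

Derivation:
Op 1: place BR@(3,4)
Op 2: remove (3,4)
Op 3: place WQ@(3,3)
Op 4: remove (3,3)
Op 5: place WN@(1,0)
Op 6: place WK@(1,3)
Op 7: place BK@(2,4)
Op 8: remove (1,0)
Per-piece attacks for W:
  WK@(1,3): attacks (1,4) (1,2) (2,3) (0,3) (2,4) (2,2) (0,4) (0,2)
Union (8 distinct): (0,2) (0,3) (0,4) (1,2) (1,4) (2,2) (2,3) (2,4)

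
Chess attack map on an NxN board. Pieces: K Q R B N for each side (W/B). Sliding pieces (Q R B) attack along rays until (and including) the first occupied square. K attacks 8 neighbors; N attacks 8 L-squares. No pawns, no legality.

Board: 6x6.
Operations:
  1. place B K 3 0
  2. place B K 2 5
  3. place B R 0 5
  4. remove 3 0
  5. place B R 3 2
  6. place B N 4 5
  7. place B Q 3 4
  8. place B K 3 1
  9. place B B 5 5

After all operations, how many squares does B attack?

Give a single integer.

Answer: 30

Derivation:
Op 1: place BK@(3,0)
Op 2: place BK@(2,5)
Op 3: place BR@(0,5)
Op 4: remove (3,0)
Op 5: place BR@(3,2)
Op 6: place BN@(4,5)
Op 7: place BQ@(3,4)
Op 8: place BK@(3,1)
Op 9: place BB@(5,5)
Per-piece attacks for B:
  BR@(0,5): attacks (0,4) (0,3) (0,2) (0,1) (0,0) (1,5) (2,5) [ray(1,0) blocked at (2,5)]
  BK@(2,5): attacks (2,4) (3,5) (1,5) (3,4) (1,4)
  BK@(3,1): attacks (3,2) (3,0) (4,1) (2,1) (4,2) (4,0) (2,2) (2,0)
  BR@(3,2): attacks (3,3) (3,4) (3,1) (4,2) (5,2) (2,2) (1,2) (0,2) [ray(0,1) blocked at (3,4); ray(0,-1) blocked at (3,1)]
  BQ@(3,4): attacks (3,5) (3,3) (3,2) (4,4) (5,4) (2,4) (1,4) (0,4) (4,5) (4,3) (5,2) (2,5) (2,3) (1,2) (0,1) [ray(0,-1) blocked at (3,2); ray(1,1) blocked at (4,5); ray(-1,1) blocked at (2,5)]
  BN@(4,5): attacks (5,3) (3,3) (2,4)
  BB@(5,5): attacks (4,4) (3,3) (2,2) (1,1) (0,0)
Union (30 distinct): (0,0) (0,1) (0,2) (0,3) (0,4) (1,1) (1,2) (1,4) (1,5) (2,0) (2,1) (2,2) (2,3) (2,4) (2,5) (3,0) (3,1) (3,2) (3,3) (3,4) (3,5) (4,0) (4,1) (4,2) (4,3) (4,4) (4,5) (5,2) (5,3) (5,4)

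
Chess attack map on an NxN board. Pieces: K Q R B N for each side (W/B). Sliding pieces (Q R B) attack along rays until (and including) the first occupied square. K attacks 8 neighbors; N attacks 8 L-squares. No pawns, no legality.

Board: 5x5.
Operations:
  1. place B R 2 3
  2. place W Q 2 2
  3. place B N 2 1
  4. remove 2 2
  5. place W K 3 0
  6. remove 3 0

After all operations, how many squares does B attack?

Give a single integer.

Op 1: place BR@(2,3)
Op 2: place WQ@(2,2)
Op 3: place BN@(2,1)
Op 4: remove (2,2)
Op 5: place WK@(3,0)
Op 6: remove (3,0)
Per-piece attacks for B:
  BN@(2,1): attacks (3,3) (4,2) (1,3) (0,2) (4,0) (0,0)
  BR@(2,3): attacks (2,4) (2,2) (2,1) (3,3) (4,3) (1,3) (0,3) [ray(0,-1) blocked at (2,1)]
Union (11 distinct): (0,0) (0,2) (0,3) (1,3) (2,1) (2,2) (2,4) (3,3) (4,0) (4,2) (4,3)

Answer: 11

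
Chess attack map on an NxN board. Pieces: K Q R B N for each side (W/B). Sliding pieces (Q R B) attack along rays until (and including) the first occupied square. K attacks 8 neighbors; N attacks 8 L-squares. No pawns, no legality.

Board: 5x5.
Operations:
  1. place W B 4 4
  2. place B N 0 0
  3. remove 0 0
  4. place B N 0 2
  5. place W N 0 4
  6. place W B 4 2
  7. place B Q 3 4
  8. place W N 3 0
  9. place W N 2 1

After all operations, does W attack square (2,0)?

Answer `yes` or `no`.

Answer: yes

Derivation:
Op 1: place WB@(4,4)
Op 2: place BN@(0,0)
Op 3: remove (0,0)
Op 4: place BN@(0,2)
Op 5: place WN@(0,4)
Op 6: place WB@(4,2)
Op 7: place BQ@(3,4)
Op 8: place WN@(3,0)
Op 9: place WN@(2,1)
Per-piece attacks for W:
  WN@(0,4): attacks (1,2) (2,3)
  WN@(2,1): attacks (3,3) (4,2) (1,3) (0,2) (4,0) (0,0)
  WN@(3,0): attacks (4,2) (2,2) (1,1)
  WB@(4,2): attacks (3,3) (2,4) (3,1) (2,0)
  WB@(4,4): attacks (3,3) (2,2) (1,1) (0,0)
W attacks (2,0): yes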